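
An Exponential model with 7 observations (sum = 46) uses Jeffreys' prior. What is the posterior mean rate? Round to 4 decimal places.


Posterior Gamma(7, 46)
E[lambda] = 7/46 = 0.1522

0.1522


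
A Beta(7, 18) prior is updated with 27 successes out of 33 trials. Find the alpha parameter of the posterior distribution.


In the Beta-Binomial conjugate update:
alpha_post = alpha_prior + successes
= 7 + 27
= 34

34


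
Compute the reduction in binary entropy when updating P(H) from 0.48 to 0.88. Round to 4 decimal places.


H_before = -p*log2(p) - (1-p)*log2(1-p) for p=0.48: 0.9988
H_after for p=0.88: 0.5294
Reduction = 0.9988 - 0.5294 = 0.4695

0.4695


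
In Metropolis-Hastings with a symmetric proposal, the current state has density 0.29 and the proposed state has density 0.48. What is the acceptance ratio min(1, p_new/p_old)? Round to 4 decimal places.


Ratio = p_new / p_old = 0.48 / 0.29 = 1.6552
Acceptance = min(1, 1.6552) = 1.0

1.0


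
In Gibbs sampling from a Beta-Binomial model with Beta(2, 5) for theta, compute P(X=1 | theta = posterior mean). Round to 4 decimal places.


Posterior mean = alpha/(alpha+beta) = 2/7 = 0.2857
P(X=1|theta=mean) = theta = 0.2857

0.2857


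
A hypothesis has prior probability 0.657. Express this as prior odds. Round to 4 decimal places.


Odds = P(H) / P(not H) = 0.657 / 0.343
= 1.9155

1.9155


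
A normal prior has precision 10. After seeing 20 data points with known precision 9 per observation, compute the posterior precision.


In the conjugate normal model, precisions add:
tau_posterior = tau_prior + n * tau_data
= 10 + 20*9 = 190

190


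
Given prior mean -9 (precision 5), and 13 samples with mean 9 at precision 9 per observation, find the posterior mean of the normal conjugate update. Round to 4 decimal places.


The posterior mean is a precision-weighted average of prior and data.
Post. prec. = 5 + 117 = 122
Post. mean = (-45 + 1053)/122 = 1008/122 = 8.2623

8.2623


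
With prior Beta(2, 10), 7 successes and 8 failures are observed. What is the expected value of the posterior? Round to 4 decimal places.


Posterior = Beta(9, 18)
E[theta] = alpha/(alpha+beta)
= 9/27 = 0.3333

0.3333


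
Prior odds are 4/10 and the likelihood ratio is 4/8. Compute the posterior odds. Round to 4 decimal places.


Posterior odds = prior odds * likelihood ratio
= (4/10) * (4/8)
= 16 / 80
= 0.2

0.2


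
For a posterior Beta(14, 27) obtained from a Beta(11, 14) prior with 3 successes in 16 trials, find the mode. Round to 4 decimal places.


Mode = (alpha - 1) / (alpha + beta - 2)
= 13 / 39
= 0.3333

0.3333


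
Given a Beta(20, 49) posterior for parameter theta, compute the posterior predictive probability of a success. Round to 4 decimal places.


For a Beta-Bernoulli model, the predictive probability is the mean:
P(success) = 20/(20+49) = 20/69 = 0.2899

0.2899


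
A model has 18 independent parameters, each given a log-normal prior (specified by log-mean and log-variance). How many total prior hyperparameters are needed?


Each log-normal prior needs 2 hyperparameters (log-mean and log-variance).
Total = 2 * 18 = 36

36


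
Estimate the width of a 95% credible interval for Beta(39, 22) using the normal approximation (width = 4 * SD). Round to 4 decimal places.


For Beta(a,b): Var = ab/((a+b)^2(a+b+1))
Var = 0.0037, SD = 0.061
Approximate 95% CI width = 4 * 0.061 = 0.2439

0.2439


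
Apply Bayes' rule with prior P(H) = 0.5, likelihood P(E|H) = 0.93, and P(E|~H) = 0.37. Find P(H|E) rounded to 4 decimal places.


Step 1: Compute marginal P(E) = P(E|H)P(H) + P(E|~H)P(~H)
= 0.93*0.5 + 0.37*0.5 = 0.65
Step 2: P(H|E) = P(E|H)P(H)/P(E) = 0.465/0.65
= 0.7154

0.7154


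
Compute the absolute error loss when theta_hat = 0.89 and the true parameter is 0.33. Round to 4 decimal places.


L = |theta_hat - theta_true|
= |0.89 - 0.33| = 0.56

0.56


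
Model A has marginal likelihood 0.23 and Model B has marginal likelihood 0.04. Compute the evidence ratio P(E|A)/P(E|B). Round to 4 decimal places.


Evidence ratio = P(E|A) / P(E|B)
= 0.23 / 0.04
= 5.75

5.75


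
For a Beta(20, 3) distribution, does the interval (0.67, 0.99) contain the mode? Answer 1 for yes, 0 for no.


Mode of Beta(a,b) = (a-1)/(a+b-2)
= (20-1)/(20+3-2) = 0.9048
Check: 0.67 <= 0.9048 <= 0.99?
Result: 1

1


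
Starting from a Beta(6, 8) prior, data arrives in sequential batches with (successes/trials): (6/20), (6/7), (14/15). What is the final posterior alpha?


In sequential Bayesian updating, we sum all successes.
Total successes = 26
Final alpha = 6 + 26 = 32

32


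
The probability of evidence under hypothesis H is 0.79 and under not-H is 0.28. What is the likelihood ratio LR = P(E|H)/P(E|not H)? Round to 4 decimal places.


LR = 0.79 / 0.28
= 2.8214

2.8214


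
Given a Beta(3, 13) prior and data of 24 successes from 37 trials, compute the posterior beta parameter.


Number of failures = 37 - 24 = 13
Posterior beta = 13 + 13 = 26

26


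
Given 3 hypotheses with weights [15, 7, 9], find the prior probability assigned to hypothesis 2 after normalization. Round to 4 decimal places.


To normalize, divide each weight by the sum of all weights.
Sum = 31
Prior(H2) = 7/31 = 0.2258

0.2258


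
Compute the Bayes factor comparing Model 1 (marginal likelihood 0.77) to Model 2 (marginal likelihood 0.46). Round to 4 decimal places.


BF12 = marginal likelihood of M1 / marginal likelihood of M2
= 0.77/0.46
= 1.6739

1.6739


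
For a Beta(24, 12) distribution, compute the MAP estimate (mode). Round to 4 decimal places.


MAP = mode = (a-1)/(a+b-2)
= (24-1)/(24+12-2)
= 23/34 = 0.6765

0.6765


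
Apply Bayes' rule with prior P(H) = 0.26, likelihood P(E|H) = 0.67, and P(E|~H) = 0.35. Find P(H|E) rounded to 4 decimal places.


Step 1: Compute marginal P(E) = P(E|H)P(H) + P(E|~H)P(~H)
= 0.67*0.26 + 0.35*0.74 = 0.4332
Step 2: P(H|E) = P(E|H)P(H)/P(E) = 0.1742/0.4332
= 0.4021

0.4021


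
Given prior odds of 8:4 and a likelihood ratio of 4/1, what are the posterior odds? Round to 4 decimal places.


Posterior odds = prior odds * LR
Prior odds = 8/4 = 2.0
LR = 4/1 = 4.0
Posterior odds = 2.0 * 4.0 = 8.0

8.0


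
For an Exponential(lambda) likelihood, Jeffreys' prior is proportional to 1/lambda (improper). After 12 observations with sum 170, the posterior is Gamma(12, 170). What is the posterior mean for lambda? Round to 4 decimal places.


Posterior = Gamma(n, sum_x) = Gamma(12, 170)
Posterior mean = shape/rate = 12/170
= 0.0706

0.0706


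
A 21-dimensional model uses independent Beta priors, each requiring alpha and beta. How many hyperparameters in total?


Per parameter: 2 (alpha and beta).
Total = 21 * 2 = 42

42


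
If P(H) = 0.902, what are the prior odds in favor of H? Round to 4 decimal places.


Prior odds = P(H) / (1 - P(H))
= 0.902 / 0.098
= 9.2041

9.2041


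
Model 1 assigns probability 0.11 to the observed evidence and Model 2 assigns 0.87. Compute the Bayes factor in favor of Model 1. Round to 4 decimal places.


BF = P(data|M1) / P(data|M2)
= 0.11 / 0.87 = 0.1264

0.1264


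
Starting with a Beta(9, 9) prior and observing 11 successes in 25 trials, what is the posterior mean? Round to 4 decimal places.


Posterior parameters: alpha = 9 + 11 = 20
beta = 9 + 14 = 23
Posterior mean = alpha / (alpha + beta) = 20 / 43
= 0.4651

0.4651


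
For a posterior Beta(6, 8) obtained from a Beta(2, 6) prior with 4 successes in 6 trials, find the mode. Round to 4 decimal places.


Mode = (alpha - 1) / (alpha + beta - 2)
= 5 / 12
= 0.4167

0.4167


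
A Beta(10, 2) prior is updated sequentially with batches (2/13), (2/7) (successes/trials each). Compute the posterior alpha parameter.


Sequential conjugate updating is equivalent to a single batch update.
Total successes across all batches = 4
alpha_posterior = alpha_prior + total_successes = 10 + 4
= 14

14


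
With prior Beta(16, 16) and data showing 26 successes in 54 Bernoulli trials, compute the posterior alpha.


Conjugate update: alpha_posterior = alpha_prior + k
= 16 + 26 = 42

42


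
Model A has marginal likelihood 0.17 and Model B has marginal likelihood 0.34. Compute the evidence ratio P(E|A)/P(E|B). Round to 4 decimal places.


Evidence ratio = P(E|A) / P(E|B)
= 0.17 / 0.34
= 0.5

0.5


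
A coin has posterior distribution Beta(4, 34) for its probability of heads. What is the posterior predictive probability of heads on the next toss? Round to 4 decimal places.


Posterior predictive = E[theta] = alpha/(alpha+beta)
= 4/38
= 0.1053

0.1053


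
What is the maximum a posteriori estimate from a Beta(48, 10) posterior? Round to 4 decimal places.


The MAP estimate equals the mode of the distribution.
Mode of Beta(a,b) = (a-1)/(a+b-2)
= 47/56
= 0.8393

0.8393


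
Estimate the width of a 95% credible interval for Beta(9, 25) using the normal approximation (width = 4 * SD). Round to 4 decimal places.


For Beta(a,b): Var = ab/((a+b)^2(a+b+1))
Var = 0.0056, SD = 0.0746
Approximate 95% CI width = 4 * 0.0746 = 0.2983

0.2983


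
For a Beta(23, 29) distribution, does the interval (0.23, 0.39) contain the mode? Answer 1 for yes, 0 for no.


Mode of Beta(a,b) = (a-1)/(a+b-2)
= (23-1)/(23+29-2) = 0.44
Check: 0.23 <= 0.44 <= 0.39?
Result: 0

0


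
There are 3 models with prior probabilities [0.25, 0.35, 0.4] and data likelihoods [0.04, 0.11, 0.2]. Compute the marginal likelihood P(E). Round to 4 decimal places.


P(E) = sum over models of P(M_i) * P(E|M_i)
= 0.25*0.04 + 0.35*0.11 + 0.4*0.2
= 0.1285

0.1285


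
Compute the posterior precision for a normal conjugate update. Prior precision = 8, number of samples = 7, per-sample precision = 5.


tau_post = tau_0 + n * tau
= 8 + 7 * 5 = 43

43


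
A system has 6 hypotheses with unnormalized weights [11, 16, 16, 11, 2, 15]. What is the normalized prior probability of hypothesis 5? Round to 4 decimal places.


The normalized prior is the weight divided by the total.
Total weight = 71
P(H5) = 2 / 71 = 0.0282

0.0282


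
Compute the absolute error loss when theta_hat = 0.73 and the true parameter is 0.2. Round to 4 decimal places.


L = |theta_hat - theta_true|
= |0.73 - 0.2| = 0.53

0.53


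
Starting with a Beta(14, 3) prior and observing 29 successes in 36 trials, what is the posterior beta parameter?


Posterior beta = prior beta + failures
Failures = 36 - 29 = 7
beta_post = 3 + 7 = 10

10


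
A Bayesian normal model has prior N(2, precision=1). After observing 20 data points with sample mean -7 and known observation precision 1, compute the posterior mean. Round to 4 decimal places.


Posterior mean = (prior_precision * prior_mean + n * data_precision * data_mean) / (prior_precision + n * data_precision)
Numerator = 1*2 + 20*1*-7 = -138
Denominator = 1 + 20*1 = 21
Posterior mean = -6.5714

-6.5714


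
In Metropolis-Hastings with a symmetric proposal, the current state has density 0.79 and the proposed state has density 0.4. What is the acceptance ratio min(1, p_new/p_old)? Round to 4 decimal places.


Ratio = p_new / p_old = 0.4 / 0.79 = 0.5063
Acceptance = min(1, 0.5063) = 0.5063

0.5063


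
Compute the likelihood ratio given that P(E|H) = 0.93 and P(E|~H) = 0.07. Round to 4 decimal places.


LR = P(E|H) / P(E|~H)
= 0.93 / 0.07 = 13.2857

13.2857


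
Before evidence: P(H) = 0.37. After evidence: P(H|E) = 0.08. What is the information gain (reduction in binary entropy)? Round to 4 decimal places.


Prior entropy = 0.9507
Posterior entropy = 0.4022
Information gain = 0.9507 - 0.4022 = 0.5485

0.5485


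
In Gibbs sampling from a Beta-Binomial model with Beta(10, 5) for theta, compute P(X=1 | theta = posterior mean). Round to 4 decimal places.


Posterior mean = alpha/(alpha+beta) = 10/15 = 0.6667
P(X=1|theta=mean) = theta = 0.6667

0.6667


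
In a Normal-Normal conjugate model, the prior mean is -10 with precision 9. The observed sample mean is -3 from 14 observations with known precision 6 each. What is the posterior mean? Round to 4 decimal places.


Posterior precision = tau0 + n*tau = 9 + 14*6 = 93
Posterior mean = (tau0*mu0 + n*tau*xbar) / posterior_precision
= (9*-10 + 14*6*-3) / 93
= -342 / 93 = -3.6774

-3.6774


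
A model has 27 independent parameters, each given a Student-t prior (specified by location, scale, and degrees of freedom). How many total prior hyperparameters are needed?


Each Student-t prior needs 3 hyperparameters (location, scale, and degrees of freedom).
Total = 3 * 27 = 81

81


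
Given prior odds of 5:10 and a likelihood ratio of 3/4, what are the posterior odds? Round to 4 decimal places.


Posterior odds = prior odds * LR
Prior odds = 5/10 = 0.5
LR = 3/4 = 0.75
Posterior odds = 0.5 * 0.75 = 0.375

0.375


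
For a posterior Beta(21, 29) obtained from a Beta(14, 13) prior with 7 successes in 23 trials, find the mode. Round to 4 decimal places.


Mode = (alpha - 1) / (alpha + beta - 2)
= 20 / 48
= 0.4167

0.4167


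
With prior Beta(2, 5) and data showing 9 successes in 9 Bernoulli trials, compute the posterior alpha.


Conjugate update: alpha_posterior = alpha_prior + k
= 2 + 9 = 11

11


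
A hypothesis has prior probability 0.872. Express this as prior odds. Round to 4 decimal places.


Odds = P(H) / P(not H) = 0.872 / 0.128
= 6.8125

6.8125


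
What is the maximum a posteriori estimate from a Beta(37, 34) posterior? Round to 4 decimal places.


The MAP estimate equals the mode of the distribution.
Mode of Beta(a,b) = (a-1)/(a+b-2)
= 36/69
= 0.5217

0.5217


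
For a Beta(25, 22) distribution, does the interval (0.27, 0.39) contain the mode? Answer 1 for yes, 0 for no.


Mode of Beta(a,b) = (a-1)/(a+b-2)
= (25-1)/(25+22-2) = 0.5333
Check: 0.27 <= 0.5333 <= 0.39?
Result: 0

0


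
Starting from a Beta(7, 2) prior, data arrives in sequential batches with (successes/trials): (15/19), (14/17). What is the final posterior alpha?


In sequential Bayesian updating, we sum all successes.
Total successes = 29
Final alpha = 7 + 29 = 36

36


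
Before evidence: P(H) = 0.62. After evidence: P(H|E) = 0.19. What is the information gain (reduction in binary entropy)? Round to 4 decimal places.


Prior entropy = 0.958
Posterior entropy = 0.7015
Information gain = 0.958 - 0.7015 = 0.2566

0.2566


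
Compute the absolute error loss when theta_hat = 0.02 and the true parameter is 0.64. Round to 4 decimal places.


L = |theta_hat - theta_true|
= |0.02 - 0.64| = 0.62

0.62


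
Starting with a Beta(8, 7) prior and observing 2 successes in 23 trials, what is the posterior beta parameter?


Posterior beta = prior beta + failures
Failures = 23 - 2 = 21
beta_post = 7 + 21 = 28

28


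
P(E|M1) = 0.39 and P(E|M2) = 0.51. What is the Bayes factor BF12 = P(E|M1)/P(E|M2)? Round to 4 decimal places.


Bayes factor BF12 = P(E|M1) / P(E|M2)
= 0.39 / 0.51
= 0.7647

0.7647


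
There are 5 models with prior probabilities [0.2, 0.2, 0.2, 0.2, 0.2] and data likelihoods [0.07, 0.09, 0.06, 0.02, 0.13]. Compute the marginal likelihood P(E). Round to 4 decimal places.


P(E) = sum over models of P(M_i) * P(E|M_i)
= 0.2*0.07 + 0.2*0.09 + 0.2*0.06 + 0.2*0.02 + 0.2*0.13
= 0.074

0.074


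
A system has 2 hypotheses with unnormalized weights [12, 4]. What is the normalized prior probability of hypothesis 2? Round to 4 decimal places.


The normalized prior is the weight divided by the total.
Total weight = 16
P(H2) = 4 / 16 = 0.25

0.25


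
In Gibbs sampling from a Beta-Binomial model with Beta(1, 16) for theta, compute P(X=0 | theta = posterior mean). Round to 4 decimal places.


Posterior mean = alpha/(alpha+beta) = 1/17 = 0.0588
P(X=0|theta=mean) = 1 - theta = 0.9412

0.9412


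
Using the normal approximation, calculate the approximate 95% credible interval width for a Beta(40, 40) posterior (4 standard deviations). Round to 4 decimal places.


Var(Beta) = 40*40/(80^2 * 81) = 0.0031
SD = 0.0556
Width ~ 4*SD = 0.2222

0.2222


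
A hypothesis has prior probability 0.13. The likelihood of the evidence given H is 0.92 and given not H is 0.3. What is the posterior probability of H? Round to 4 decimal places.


Using Bayes' theorem:
P(E) = 0.13 * 0.92 + 0.87 * 0.3
P(E) = 0.3806
P(H|E) = (0.13 * 0.92) / 0.3806 = 0.3142

0.3142


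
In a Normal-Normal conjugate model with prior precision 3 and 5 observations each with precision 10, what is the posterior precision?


Posterior precision = prior precision + n * observation precision
= 3 + 5 * 10
= 3 + 50 = 53

53


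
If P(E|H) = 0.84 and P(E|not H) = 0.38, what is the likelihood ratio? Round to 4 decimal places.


Likelihood ratio = P(E|H) / P(E|not H)
= 0.84 / 0.38
= 2.2105

2.2105


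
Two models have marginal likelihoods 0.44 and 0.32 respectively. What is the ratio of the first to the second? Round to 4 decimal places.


Evidence ratio = 0.44 / 0.32
= 1.375

1.375


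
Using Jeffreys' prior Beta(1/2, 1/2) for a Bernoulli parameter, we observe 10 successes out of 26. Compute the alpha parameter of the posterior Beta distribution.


Conjugate update: Beta(0.5 + k, 0.5 + n - k).
k = 10, n - k = 16
Posterior alpha = 0.5 + k = 0.5 + 10 = 10.5

10.5


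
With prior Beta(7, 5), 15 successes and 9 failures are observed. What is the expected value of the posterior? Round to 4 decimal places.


Posterior = Beta(22, 14)
E[theta] = alpha/(alpha+beta)
= 22/36 = 0.6111

0.6111


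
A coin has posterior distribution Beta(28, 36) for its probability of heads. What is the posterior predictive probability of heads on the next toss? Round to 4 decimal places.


Posterior predictive = E[theta] = alpha/(alpha+beta)
= 28/64
= 0.4375

0.4375


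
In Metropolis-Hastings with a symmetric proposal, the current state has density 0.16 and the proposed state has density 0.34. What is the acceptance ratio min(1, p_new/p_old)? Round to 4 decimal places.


Ratio = p_new / p_old = 0.34 / 0.16 = 2.125
Acceptance = min(1, 2.125) = 1.0

1.0


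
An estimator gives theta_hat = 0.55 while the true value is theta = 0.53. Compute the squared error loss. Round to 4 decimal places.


The squared error loss is (theta_hat - theta)^2
= (0.55 - 0.53)^2
= (0.02)^2 = 0.0004

0.0004


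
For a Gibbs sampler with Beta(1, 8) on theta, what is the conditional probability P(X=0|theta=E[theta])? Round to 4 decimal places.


E[theta] = 1/(1+8) = 0.1111
P(X=0|theta) = 1 - theta = 0.8889

0.8889


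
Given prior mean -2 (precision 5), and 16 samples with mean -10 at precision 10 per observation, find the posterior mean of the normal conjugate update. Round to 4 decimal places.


The posterior mean is a precision-weighted average of prior and data.
Post. prec. = 5 + 160 = 165
Post. mean = (-10 + -1600)/165 = -1610/165 = -9.7576

-9.7576


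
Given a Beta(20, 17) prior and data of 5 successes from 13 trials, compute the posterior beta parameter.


Number of failures = 13 - 5 = 8
Posterior beta = 17 + 8 = 25

25


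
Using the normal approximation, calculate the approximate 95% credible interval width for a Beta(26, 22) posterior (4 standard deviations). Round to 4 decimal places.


Var(Beta) = 26*22/(48^2 * 49) = 0.0051
SD = 0.0712
Width ~ 4*SD = 0.2847

0.2847


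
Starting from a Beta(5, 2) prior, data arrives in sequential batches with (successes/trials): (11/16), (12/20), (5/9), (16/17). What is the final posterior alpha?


In sequential Bayesian updating, we sum all successes.
Total successes = 44
Final alpha = 5 + 44 = 49

49


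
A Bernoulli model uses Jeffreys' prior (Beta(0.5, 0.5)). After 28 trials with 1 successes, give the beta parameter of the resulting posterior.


Posterior = Beta(prior_alpha + successes, prior_beta + failures)
= Beta(0.5 + 1, 0.5 + 27)
Posterior beta = 0.5 + (n - k) = 0.5 + 27 = 27.5

27.5


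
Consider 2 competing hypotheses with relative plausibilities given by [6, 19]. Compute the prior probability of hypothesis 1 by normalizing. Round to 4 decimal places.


Sum of weights = 6 + 19 = 25
Normalized prior for H1 = 6 / 25
= 0.24

0.24


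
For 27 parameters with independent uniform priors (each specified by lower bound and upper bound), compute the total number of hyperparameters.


A uniform prior has 2 hyperparameters per parameter.
Total = 27 * 2 = 54

54


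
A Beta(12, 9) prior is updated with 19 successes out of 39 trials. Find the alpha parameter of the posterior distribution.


In the Beta-Binomial conjugate update:
alpha_post = alpha_prior + successes
= 12 + 19
= 31

31


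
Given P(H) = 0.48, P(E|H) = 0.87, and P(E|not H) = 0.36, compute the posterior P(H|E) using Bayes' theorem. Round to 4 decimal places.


By Bayes' theorem: P(H|E) = P(E|H)*P(H) / P(E)
P(E) = P(E|H)*P(H) + P(E|not H)*P(not H)
P(E) = 0.87*0.48 + 0.36*0.52 = 0.6048
P(H|E) = 0.87*0.48 / 0.6048 = 0.6905

0.6905


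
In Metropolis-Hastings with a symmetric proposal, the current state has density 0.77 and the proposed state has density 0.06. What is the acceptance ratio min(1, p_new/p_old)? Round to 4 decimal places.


Ratio = p_new / p_old = 0.06 / 0.77 = 0.0779
Acceptance = min(1, 0.0779) = 0.0779

0.0779


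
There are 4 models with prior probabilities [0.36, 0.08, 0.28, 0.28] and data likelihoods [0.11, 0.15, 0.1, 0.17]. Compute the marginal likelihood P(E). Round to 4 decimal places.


P(E) = sum over models of P(M_i) * P(E|M_i)
= 0.36*0.11 + 0.08*0.15 + 0.28*0.1 + 0.28*0.17
= 0.1272

0.1272


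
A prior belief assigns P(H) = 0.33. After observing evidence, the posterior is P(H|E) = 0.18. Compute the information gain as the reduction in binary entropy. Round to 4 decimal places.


H(prior) = -0.33*log2(0.33) - 0.67*log2(0.67)
= 0.9149
H(post) = -0.18*log2(0.18) - 0.82*log2(0.82)
= 0.6801
IG = 0.9149 - 0.6801 = 0.2348

0.2348


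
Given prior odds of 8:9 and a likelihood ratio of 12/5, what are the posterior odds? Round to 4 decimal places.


Posterior odds = prior odds * LR
Prior odds = 8/9 = 0.8889
LR = 12/5 = 2.4
Posterior odds = 0.8889 * 2.4 = 2.1333

2.1333


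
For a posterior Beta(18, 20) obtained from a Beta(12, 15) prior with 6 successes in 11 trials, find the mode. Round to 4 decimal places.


Mode = (alpha - 1) / (alpha + beta - 2)
= 17 / 36
= 0.4722

0.4722


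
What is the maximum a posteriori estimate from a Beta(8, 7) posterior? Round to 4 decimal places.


The MAP estimate equals the mode of the distribution.
Mode of Beta(a,b) = (a-1)/(a+b-2)
= 7/13
= 0.5385

0.5385


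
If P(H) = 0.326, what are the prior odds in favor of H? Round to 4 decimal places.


Prior odds = P(H) / (1 - P(H))
= 0.326 / 0.674
= 0.4837

0.4837


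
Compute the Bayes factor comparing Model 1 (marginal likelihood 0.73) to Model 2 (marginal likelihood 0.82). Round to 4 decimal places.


BF12 = marginal likelihood of M1 / marginal likelihood of M2
= 0.73/0.82
= 0.8902

0.8902


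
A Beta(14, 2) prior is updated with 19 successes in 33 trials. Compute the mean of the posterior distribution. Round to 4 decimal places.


After update: Beta(33, 16)
Mean = 33 / (33 + 16) = 33 / 49
= 0.6735

0.6735


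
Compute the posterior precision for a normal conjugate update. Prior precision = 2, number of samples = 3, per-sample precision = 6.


tau_post = tau_0 + n * tau
= 2 + 3 * 6 = 20

20


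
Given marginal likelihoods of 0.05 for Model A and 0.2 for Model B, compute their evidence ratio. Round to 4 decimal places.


Ratio = ML(A) / ML(B) = 0.05/0.2
= 0.25

0.25


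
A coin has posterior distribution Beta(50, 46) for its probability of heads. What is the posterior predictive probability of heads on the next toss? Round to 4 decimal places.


Posterior predictive = E[theta] = alpha/(alpha+beta)
= 50/96
= 0.5208

0.5208


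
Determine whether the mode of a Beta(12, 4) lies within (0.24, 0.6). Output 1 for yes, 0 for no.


First find the mode: (a-1)/(a+b-2) = 0.7857
Is 0.7857 in (0.24, 0.6)? 0

0


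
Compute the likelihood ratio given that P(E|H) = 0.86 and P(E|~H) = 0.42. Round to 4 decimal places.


LR = P(E|H) / P(E|~H)
= 0.86 / 0.42 = 2.0476

2.0476


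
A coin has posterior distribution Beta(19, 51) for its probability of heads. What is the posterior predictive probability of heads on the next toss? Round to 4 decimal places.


Posterior predictive = E[theta] = alpha/(alpha+beta)
= 19/70
= 0.2714

0.2714


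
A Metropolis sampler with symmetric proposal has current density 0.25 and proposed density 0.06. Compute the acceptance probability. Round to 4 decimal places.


For symmetric proposals, acceptance = min(1, pi(x*)/pi(x))
= min(1, 0.06/0.25)
= min(1, 0.24) = 0.24

0.24


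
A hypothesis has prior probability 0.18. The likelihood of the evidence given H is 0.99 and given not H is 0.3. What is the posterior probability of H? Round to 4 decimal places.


Using Bayes' theorem:
P(E) = 0.18 * 0.99 + 0.82 * 0.3
P(E) = 0.4242
P(H|E) = (0.18 * 0.99) / 0.4242 = 0.4201

0.4201


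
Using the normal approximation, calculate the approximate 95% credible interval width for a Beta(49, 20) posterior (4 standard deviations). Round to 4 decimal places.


Var(Beta) = 49*20/(69^2 * 70) = 0.0029
SD = 0.0542
Width ~ 4*SD = 0.2169

0.2169


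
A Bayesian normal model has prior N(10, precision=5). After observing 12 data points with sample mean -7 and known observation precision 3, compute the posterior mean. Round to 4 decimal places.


Posterior mean = (prior_precision * prior_mean + n * data_precision * data_mean) / (prior_precision + n * data_precision)
Numerator = 5*10 + 12*3*-7 = -202
Denominator = 5 + 12*3 = 41
Posterior mean = -4.9268

-4.9268


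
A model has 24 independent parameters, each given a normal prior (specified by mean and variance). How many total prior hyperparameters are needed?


Each normal prior needs 2 hyperparameters (mean and variance).
Total = 2 * 24 = 48

48


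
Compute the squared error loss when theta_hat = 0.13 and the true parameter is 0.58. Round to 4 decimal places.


L = (theta_hat - theta_true)^2
= (0.13 - 0.58)^2
= -0.45^2 = 0.2025

0.2025


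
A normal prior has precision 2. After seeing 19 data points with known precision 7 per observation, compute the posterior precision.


In the conjugate normal model, precisions add:
tau_posterior = tau_prior + n * tau_data
= 2 + 19*7 = 135

135


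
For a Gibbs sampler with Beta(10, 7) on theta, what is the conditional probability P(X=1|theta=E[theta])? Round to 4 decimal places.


E[theta] = 10/(10+7) = 0.5882
P(X=1|theta) = theta = 0.5882

0.5882


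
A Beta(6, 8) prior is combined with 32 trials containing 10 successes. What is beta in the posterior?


In conjugate updating:
beta_posterior = beta_prior + (n - k)
= 8 + (32 - 10)
= 8 + 22 = 30

30


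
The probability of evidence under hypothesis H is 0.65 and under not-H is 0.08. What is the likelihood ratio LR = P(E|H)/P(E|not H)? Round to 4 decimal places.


LR = 0.65 / 0.08
= 8.125

8.125


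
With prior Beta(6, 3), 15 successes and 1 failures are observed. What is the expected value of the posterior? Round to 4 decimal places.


Posterior = Beta(21, 4)
E[theta] = alpha/(alpha+beta)
= 21/25 = 0.84

0.84


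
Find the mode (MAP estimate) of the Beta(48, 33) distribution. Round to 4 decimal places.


For Beta(a,b) with a,b > 1:
Mode = (a-1)/(a+b-2) = (48-1)/(81-2)
= 47/79 = 0.5949

0.5949


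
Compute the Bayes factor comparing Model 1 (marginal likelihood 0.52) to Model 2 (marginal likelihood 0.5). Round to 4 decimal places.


BF12 = marginal likelihood of M1 / marginal likelihood of M2
= 0.52/0.5
= 1.04

1.04


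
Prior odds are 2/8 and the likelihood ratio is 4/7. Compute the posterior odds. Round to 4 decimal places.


Posterior odds = prior odds * likelihood ratio
= (2/8) * (4/7)
= 8 / 56
= 0.1429

0.1429


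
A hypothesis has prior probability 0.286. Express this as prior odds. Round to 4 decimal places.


Odds = P(H) / P(not H) = 0.286 / 0.714
= 0.4006

0.4006


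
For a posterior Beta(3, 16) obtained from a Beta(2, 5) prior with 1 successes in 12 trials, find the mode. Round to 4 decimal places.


Mode = (alpha - 1) / (alpha + beta - 2)
= 2 / 17
= 0.1176

0.1176


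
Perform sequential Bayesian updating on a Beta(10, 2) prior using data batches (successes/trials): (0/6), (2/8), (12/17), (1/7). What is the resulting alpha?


Accumulate successes: 15
Posterior alpha = prior alpha + sum of successes
= 10 + 15 = 25

25


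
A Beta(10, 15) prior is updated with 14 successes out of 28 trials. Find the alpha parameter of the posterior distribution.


In the Beta-Binomial conjugate update:
alpha_post = alpha_prior + successes
= 10 + 14
= 24

24


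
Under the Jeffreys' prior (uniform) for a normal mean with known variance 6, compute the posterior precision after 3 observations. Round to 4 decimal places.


Prior precision = 0 (flat prior).
Post. prec. = 0 + n/var = 3/6 = 0.5

0.5


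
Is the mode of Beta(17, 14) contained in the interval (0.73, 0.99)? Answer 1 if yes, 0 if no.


Mode = (a-1)/(a+b-2) = 16/29 = 0.5517
Interval: (0.73, 0.99)
Contains mode? 0

0


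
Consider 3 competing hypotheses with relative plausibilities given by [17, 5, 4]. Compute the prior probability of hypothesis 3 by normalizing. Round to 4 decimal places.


Sum of weights = 17 + 5 + 4 = 26
Normalized prior for H3 = 4 / 26
= 0.1538

0.1538


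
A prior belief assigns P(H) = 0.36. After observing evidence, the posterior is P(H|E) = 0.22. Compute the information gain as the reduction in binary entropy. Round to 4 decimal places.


H(prior) = -0.36*log2(0.36) - 0.64*log2(0.64)
= 0.9427
H(post) = -0.22*log2(0.22) - 0.78*log2(0.78)
= 0.7602
IG = 0.9427 - 0.7602 = 0.1825

0.1825


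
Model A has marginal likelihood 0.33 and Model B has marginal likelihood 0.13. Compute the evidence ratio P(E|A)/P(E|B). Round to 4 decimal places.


Evidence ratio = P(E|A) / P(E|B)
= 0.33 / 0.13
= 2.5385

2.5385


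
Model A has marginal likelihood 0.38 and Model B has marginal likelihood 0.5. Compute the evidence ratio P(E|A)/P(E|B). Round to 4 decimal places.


Evidence ratio = P(E|A) / P(E|B)
= 0.38 / 0.5
= 0.76

0.76


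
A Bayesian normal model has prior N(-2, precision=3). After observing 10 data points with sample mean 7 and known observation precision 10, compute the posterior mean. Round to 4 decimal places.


Posterior mean = (prior_precision * prior_mean + n * data_precision * data_mean) / (prior_precision + n * data_precision)
Numerator = 3*-2 + 10*10*7 = 694
Denominator = 3 + 10*10 = 103
Posterior mean = 6.7379

6.7379


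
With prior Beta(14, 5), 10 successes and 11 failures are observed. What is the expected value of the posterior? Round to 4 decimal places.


Posterior = Beta(24, 16)
E[theta] = alpha/(alpha+beta)
= 24/40 = 0.6

0.6


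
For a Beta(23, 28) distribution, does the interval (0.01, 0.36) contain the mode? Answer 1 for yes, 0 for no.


Mode of Beta(a,b) = (a-1)/(a+b-2)
= (23-1)/(23+28-2) = 0.449
Check: 0.01 <= 0.449 <= 0.36?
Result: 0

0


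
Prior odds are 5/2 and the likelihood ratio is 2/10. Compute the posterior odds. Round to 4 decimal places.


Posterior odds = prior odds * likelihood ratio
= (5/2) * (2/10)
= 10 / 20
= 0.5

0.5


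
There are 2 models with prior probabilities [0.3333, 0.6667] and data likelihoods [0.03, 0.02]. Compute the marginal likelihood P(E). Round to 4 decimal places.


P(E) = sum over models of P(M_i) * P(E|M_i)
= 0.3333*0.03 + 0.6667*0.02
= 0.0233

0.0233


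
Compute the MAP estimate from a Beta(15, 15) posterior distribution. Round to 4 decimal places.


MAP = mode of Beta distribution
= (alpha - 1)/(alpha + beta - 2)
= (15-1)/(15+15-2)
= 14/28 = 0.5

0.5


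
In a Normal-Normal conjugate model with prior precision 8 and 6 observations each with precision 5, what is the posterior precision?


Posterior precision = prior precision + n * observation precision
= 8 + 6 * 5
= 8 + 30 = 38

38


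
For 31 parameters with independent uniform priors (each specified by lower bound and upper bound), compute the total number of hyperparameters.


A uniform prior has 2 hyperparameters per parameter.
Total = 31 * 2 = 62

62


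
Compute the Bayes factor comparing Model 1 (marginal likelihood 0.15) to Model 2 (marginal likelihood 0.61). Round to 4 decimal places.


BF12 = marginal likelihood of M1 / marginal likelihood of M2
= 0.15/0.61
= 0.2459

0.2459


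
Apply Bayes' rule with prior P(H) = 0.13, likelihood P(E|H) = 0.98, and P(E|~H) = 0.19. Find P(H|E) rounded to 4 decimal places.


Step 1: Compute marginal P(E) = P(E|H)P(H) + P(E|~H)P(~H)
= 0.98*0.13 + 0.19*0.87 = 0.2927
Step 2: P(H|E) = P(E|H)P(H)/P(E) = 0.1274/0.2927
= 0.4353

0.4353


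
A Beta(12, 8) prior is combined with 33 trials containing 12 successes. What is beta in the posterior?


In conjugate updating:
beta_posterior = beta_prior + (n - k)
= 8 + (33 - 12)
= 8 + 21 = 29

29


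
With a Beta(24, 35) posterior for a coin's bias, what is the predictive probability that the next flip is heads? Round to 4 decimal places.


The predictive probability equals the posterior mean.
P(next = heads) = alpha / (alpha + beta)
= 24 / 59 = 0.4068

0.4068


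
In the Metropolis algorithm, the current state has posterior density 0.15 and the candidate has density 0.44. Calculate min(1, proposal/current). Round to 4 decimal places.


Ratio = 0.44/0.15 = 2.9333
Acceptance probability = min(1, 2.9333)
= 1.0

1.0


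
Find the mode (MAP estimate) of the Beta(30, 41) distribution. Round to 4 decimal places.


For Beta(a,b) with a,b > 1:
Mode = (a-1)/(a+b-2) = (30-1)/(71-2)
= 29/69 = 0.4203

0.4203


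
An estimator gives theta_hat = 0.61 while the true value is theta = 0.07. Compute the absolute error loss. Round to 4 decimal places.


The absolute error loss is |theta_hat - theta|
= |0.61 - 0.07|
= 0.54

0.54


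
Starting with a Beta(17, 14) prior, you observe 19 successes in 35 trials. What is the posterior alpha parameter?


For a Beta-Binomial conjugate model:
Posterior alpha = prior alpha + number of successes
= 17 + 19 = 36

36


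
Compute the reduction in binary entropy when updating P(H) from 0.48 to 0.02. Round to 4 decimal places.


H_before = -p*log2(p) - (1-p)*log2(1-p) for p=0.48: 0.9988
H_after for p=0.02: 0.1414
Reduction = 0.9988 - 0.1414 = 0.8574

0.8574


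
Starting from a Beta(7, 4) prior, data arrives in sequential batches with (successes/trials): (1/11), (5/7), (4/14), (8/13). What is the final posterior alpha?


In sequential Bayesian updating, we sum all successes.
Total successes = 18
Final alpha = 7 + 18 = 25

25


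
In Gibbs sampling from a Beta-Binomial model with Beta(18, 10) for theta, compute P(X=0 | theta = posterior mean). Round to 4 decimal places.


Posterior mean = alpha/(alpha+beta) = 18/28 = 0.6429
P(X=0|theta=mean) = 1 - theta = 0.3571

0.3571


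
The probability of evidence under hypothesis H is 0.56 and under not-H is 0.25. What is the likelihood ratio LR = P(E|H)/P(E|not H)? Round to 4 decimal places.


LR = 0.56 / 0.25
= 2.24

2.24


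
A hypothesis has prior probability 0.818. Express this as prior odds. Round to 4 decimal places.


Odds = P(H) / P(not H) = 0.818 / 0.182
= 4.4945

4.4945


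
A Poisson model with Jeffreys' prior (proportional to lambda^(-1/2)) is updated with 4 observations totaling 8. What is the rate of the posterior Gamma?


Posterior = Gamma(0.5 + S, n)
= Gamma(0.5 + 8, 4)
Posterior rate = 0 + n = 4

4.0


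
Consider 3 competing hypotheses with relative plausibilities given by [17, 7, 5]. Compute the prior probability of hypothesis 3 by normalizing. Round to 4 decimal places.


Sum of weights = 17 + 7 + 5 = 29
Normalized prior for H3 = 5 / 29
= 0.1724

0.1724


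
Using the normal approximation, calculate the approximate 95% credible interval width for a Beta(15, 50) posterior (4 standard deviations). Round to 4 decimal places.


Var(Beta) = 15*50/(65^2 * 66) = 0.0027
SD = 0.0519
Width ~ 4*SD = 0.2074

0.2074


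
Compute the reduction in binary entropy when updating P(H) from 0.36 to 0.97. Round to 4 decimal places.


H_before = -p*log2(p) - (1-p)*log2(1-p) for p=0.36: 0.9427
H_after for p=0.97: 0.1944
Reduction = 0.9427 - 0.1944 = 0.7483

0.7483


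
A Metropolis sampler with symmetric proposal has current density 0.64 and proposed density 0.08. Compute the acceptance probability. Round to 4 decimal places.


For symmetric proposals, acceptance = min(1, pi(x*)/pi(x))
= min(1, 0.08/0.64)
= min(1, 0.125) = 0.125

0.125


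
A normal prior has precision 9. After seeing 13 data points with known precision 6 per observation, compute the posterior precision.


In the conjugate normal model, precisions add:
tau_posterior = tau_prior + n * tau_data
= 9 + 13*6 = 87

87


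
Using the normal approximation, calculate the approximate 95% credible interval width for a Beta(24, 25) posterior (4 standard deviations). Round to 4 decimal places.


Var(Beta) = 24*25/(49^2 * 50) = 0.005
SD = 0.0707
Width ~ 4*SD = 0.2828

0.2828


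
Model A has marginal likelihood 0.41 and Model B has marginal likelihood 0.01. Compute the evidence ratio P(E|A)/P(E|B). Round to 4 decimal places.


Evidence ratio = P(E|A) / P(E|B)
= 0.41 / 0.01
= 41.0

41.0


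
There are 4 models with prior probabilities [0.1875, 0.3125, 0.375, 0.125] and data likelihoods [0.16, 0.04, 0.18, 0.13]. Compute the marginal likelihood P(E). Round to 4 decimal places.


P(E) = sum over models of P(M_i) * P(E|M_i)
= 0.1875*0.16 + 0.3125*0.04 + 0.375*0.18 + 0.125*0.13
= 0.1263

0.1263


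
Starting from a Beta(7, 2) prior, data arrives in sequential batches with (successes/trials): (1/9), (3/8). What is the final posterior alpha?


In sequential Bayesian updating, we sum all successes.
Total successes = 4
Final alpha = 7 + 4 = 11

11


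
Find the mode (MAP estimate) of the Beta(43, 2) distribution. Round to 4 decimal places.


For Beta(a,b) with a,b > 1:
Mode = (a-1)/(a+b-2) = (43-1)/(45-2)
= 42/43 = 0.9767

0.9767


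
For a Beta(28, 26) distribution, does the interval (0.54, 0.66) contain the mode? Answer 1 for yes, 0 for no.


Mode of Beta(a,b) = (a-1)/(a+b-2)
= (28-1)/(28+26-2) = 0.5192
Check: 0.54 <= 0.5192 <= 0.66?
Result: 0

0


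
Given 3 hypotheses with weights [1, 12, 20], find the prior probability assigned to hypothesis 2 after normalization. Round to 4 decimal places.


To normalize, divide each weight by the sum of all weights.
Sum = 33
Prior(H2) = 12/33 = 0.3636

0.3636


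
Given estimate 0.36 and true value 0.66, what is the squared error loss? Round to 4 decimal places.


Squared error = (estimate - true)^2
Difference = -0.3
Loss = -0.3^2 = 0.09

0.09


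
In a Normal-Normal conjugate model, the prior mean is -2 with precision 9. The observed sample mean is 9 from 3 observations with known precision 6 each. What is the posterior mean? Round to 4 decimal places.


Posterior precision = tau0 + n*tau = 9 + 3*6 = 27
Posterior mean = (tau0*mu0 + n*tau*xbar) / posterior_precision
= (9*-2 + 3*6*9) / 27
= 144 / 27 = 5.3333

5.3333


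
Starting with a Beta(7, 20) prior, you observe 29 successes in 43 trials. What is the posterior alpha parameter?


For a Beta-Binomial conjugate model:
Posterior alpha = prior alpha + number of successes
= 7 + 29 = 36

36


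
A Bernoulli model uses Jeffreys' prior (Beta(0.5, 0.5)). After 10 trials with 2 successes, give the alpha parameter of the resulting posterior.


Posterior = Beta(prior_alpha + successes, prior_beta + failures)
= Beta(0.5 + 2, 0.5 + 8)
Posterior alpha = 0.5 + k = 0.5 + 2 = 2.5

2.5
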